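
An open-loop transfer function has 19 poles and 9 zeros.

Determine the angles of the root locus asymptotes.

n - m = 19 - 9 = 10. Angles: θk = (2k + 1)·180°/10 = 18°, 54°, 90°, 126°, 162°, 198°, 234°, 270°, 306°, 342°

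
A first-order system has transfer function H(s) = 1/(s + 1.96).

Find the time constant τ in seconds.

For H(s) = 1/(s + 1/τ), the pole is at -1/τ = -1.96, so τ = 1/1.96 = 0.5102 s.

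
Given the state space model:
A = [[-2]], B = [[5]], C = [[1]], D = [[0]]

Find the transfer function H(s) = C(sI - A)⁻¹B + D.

(sI - A)⁻¹ = 1/(s + 2). H(s) = 1 × 5/(s + 2) + 0 = 5/(s + 2).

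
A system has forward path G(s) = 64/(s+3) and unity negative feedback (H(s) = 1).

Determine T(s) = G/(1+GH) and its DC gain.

T(s) = G/(1+GH) = [64/(s+3)] / [1 + 64/(s+3)] = 64/(s+3+64) = 64/(s+67). DC gain = 64/67 = 0.9552.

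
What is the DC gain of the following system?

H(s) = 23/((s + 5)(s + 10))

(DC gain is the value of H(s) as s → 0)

DC gain = H(0) = 23/(5 × 10) = 23/50 = 0.46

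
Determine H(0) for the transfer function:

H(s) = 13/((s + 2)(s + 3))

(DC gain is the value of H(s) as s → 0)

DC gain = H(0) = 13/(2 × 3) = 13/6 = 2.1667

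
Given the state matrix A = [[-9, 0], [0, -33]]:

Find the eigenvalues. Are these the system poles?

For diagonal matrix, eigenvalues are diagonal entries: λ₁ = -9, λ₂ = -33. Eigenvalues of A = system poles.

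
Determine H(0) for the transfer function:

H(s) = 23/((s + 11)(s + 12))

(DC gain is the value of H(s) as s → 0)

DC gain = H(0) = 23/(11 × 12) = 23/132 = 0.1742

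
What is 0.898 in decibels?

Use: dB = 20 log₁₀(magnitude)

dB = 20 log₁₀(0.898) = -0.9 dB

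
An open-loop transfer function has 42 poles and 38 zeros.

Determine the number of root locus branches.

Root locus has n branches where n = number of poles = 42.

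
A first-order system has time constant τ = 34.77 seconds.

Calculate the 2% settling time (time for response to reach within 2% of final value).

For first-order system, 2% settling time ≈ 4τ = 4 × 34.77 = 139.08 s.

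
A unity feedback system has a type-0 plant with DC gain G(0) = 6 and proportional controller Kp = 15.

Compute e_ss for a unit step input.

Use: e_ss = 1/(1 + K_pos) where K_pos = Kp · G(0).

K_pos = Kp · G(0) = 15 × 6 = 90. e_ss = 1/(1 + 90) = 0.0110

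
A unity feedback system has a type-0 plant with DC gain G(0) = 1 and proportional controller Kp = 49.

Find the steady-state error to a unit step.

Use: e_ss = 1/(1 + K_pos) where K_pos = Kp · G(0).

K_pos = Kp · G(0) = 49 × 1 = 49. e_ss = 1/(1 + 49) = 0.02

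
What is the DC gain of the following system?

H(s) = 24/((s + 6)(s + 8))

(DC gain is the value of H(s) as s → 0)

DC gain = H(0) = 24/(6 × 8) = 24/48 = 0.5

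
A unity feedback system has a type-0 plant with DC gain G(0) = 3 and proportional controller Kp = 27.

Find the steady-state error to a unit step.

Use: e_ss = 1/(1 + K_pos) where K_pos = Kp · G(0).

K_pos = Kp · G(0) = 27 × 3 = 81. e_ss = 1/(1 + 81) = 0.0122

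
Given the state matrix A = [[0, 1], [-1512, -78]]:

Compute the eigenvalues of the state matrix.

det(A - λI) = λ² - (-78)λ + 1512 = (λ - (-36))(λ - (-42)). Eigenvalues: -36, -42.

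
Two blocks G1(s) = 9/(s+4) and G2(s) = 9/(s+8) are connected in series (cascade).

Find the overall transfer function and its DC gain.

Series: multiply transfer functions. G_eq = 9/(s+4) × 9/(s+8) = 81/((s+4)(s+8)). DC gain = 81/(4×8) = 2.53125.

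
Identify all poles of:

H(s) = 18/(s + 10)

Pole is where denominator = 0: s + 10 = 0, so s = -10.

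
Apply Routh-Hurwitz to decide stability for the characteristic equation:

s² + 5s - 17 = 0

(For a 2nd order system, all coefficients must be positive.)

Coefficients: 1, 5, -17. c=-17 not positive, so system is unstable.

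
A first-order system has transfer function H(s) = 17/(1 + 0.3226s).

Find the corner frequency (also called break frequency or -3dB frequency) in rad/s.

Corner frequency = 1/τ = 1/0.3226 = 3.1 rad/s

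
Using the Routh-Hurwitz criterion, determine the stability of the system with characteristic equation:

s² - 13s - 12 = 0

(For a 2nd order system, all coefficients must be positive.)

Coefficients: 1, -13, -12. b=-13, c=-12 not positive, so system is unstable.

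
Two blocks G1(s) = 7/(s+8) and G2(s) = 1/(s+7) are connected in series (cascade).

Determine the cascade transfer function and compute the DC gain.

Series: multiply transfer functions. G_eq = 7/(s+8) × 1/(s+7) = 7/((s+8)(s+7)). DC gain = 7/(8×7) = 0.125.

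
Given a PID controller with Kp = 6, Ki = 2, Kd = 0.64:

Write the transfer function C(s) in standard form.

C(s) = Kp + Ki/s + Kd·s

Substituting values: C(s) = 6 + 2/s + 0.64s = (0.64s² + 6s + 2)/s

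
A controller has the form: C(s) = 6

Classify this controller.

This is a Proportional (P) controller.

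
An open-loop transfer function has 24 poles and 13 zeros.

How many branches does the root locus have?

Root locus has n branches where n = number of poles = 24.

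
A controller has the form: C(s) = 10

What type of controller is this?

This is a Proportional (P) controller.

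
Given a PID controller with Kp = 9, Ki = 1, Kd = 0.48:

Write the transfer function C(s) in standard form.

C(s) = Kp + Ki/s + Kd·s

Substituting values: C(s) = 9 + 1/s + 0.48s = (0.48s² + 9s + 1)/s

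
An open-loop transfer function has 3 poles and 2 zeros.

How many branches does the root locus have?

Root locus has n branches where n = number of poles = 3.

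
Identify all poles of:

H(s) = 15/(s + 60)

Pole is where denominator = 0: s + 60 = 0, so s = -60.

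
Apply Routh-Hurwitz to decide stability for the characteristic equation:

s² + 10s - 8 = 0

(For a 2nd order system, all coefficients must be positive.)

Coefficients: 1, 10, -8. c=-8 not positive, so system is unstable.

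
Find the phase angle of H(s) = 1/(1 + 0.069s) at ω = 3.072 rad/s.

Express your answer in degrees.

Phase = -arctan(ωτ) = -arctan(3.072 × 0.069) = -12.0°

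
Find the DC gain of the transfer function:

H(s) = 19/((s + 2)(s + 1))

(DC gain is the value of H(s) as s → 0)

DC gain = H(0) = 19/(2 × 1) = 19/2 = 9.5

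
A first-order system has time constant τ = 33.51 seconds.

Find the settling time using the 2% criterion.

For first-order system, 2% settling time ≈ 4τ = 4 × 33.51 = 134.04 s.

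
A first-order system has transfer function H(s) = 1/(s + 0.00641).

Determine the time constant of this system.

For H(s) = 1/(s + 1/τ), the pole is at -1/τ = -0.00641, so τ = 1/0.00641 = 156 s.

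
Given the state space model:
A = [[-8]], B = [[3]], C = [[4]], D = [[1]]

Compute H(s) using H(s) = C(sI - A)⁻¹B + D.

(sI - A)⁻¹ = 1/(s + 8). H(s) = 4×3/(s + 8) + 1 = (s + 20)/(s + 8).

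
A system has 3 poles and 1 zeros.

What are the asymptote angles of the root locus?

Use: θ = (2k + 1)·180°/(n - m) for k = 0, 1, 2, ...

n - m = 3 - 1 = 2. Angles: θk = (2k + 1)·180°/2 = 90°, 270°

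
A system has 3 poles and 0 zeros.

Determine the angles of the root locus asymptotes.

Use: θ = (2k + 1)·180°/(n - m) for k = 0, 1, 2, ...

n - m = 3 - 0 = 3. Angles: θk = (2k + 1)·180°/3 = 60°, 180°, 300°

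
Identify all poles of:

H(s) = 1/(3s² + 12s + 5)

Discriminant = 12² - 4×3×5 = 144 - 60 = 84 > 0, so two distinct real poles. Using quadratic formula: s = (-12 ± √84)/(2×3) = (-12 ± √84)/6, with √84 ≈ 9.1652. s₁ ≈ -0.4725, s₂ ≈ -3.5275. Poles: s₁ = -0.4725, s₂ = -3.5275.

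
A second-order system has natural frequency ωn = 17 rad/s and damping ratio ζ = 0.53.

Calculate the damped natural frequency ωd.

ωd = ωn√(1 - ζ²) = 17√(1 - 0.53²) = 14.42 rad/s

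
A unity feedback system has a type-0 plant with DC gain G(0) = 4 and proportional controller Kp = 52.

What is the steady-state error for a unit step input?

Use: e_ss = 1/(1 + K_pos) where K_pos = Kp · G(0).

K_pos = Kp · G(0) = 52 × 4 = 208. e_ss = 1/(1 + 208) = 0.0048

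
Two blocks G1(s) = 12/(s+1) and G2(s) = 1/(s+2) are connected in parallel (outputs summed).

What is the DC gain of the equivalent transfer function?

Parallel: G_eq = G1 + G2. DC gain = G1(0) + G2(0) = 12/1 + 1/2 = 12 + 0.5 = 12.5.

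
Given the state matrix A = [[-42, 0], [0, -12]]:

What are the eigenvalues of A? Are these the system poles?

For diagonal matrix, eigenvalues are diagonal entries: λ₁ = -42, λ₂ = -12. Eigenvalues of A = system poles.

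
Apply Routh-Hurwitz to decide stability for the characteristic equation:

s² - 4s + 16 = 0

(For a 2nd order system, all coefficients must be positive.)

Coefficients: 1, -4, 16. b=-4 not positive, so system is unstable.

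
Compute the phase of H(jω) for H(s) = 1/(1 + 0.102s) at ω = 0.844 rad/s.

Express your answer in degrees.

Phase = -arctan(ωτ) = -arctan(0.844 × 0.102) = -4.9°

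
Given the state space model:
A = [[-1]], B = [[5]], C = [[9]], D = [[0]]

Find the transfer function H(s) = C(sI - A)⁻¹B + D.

(sI - A)⁻¹ = 1/(s + 1). H(s) = 9 × 5/(s + 1) + 0 = 45/(s + 1).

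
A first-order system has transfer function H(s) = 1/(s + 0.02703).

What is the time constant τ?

For H(s) = 1/(s + 1/τ), the pole is at -1/τ = -0.02703, so τ = 1/0.02703 = 37 s.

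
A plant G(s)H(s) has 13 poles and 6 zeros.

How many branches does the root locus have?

Root locus has n branches where n = number of poles = 13.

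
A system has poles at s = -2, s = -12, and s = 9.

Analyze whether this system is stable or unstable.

Pole(s) at s = 9 are not in the left half-plane. System is unstable.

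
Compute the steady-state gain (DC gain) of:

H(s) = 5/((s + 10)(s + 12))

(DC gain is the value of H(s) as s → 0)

DC gain = H(0) = 5/(10 × 12) = 5/120 = 0.0417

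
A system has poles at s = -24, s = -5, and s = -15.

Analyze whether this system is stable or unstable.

All poles are in the left half-plane. System is stable.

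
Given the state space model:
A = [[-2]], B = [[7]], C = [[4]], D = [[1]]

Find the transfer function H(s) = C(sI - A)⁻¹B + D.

(sI - A)⁻¹ = 1/(s + 2). H(s) = 4×7/(s + 2) + 1 = (s + 30)/(s + 2).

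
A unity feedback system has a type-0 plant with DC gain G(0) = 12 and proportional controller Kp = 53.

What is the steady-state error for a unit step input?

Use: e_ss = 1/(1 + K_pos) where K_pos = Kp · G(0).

K_pos = Kp · G(0) = 53 × 12 = 636. e_ss = 1/(1 + 636) = 0.0016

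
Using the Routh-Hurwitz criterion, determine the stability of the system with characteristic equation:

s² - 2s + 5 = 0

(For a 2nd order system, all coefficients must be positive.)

Coefficients: 1, -2, 5. b=-2 not positive, so system is unstable.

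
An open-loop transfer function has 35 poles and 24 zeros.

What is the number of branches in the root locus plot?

Root locus has n branches where n = number of poles = 35.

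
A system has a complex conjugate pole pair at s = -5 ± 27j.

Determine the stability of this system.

Real part of poles is -5 (< 0, left half-plane). Stable.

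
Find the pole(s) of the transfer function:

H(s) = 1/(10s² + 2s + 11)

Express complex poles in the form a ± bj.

Discriminant = 2² - 4×10×11 = 4 - 440 = -436 < 0, so the poles are a complex conjugate pair s = (-2 ± j√436)/(2×10). Real part = -2/(2×10) = -2/20 = -0.1; imaginary part = ±√436/(2×10) ≈ 1.0440. Poles: s = -0.1 ± 1.0440j.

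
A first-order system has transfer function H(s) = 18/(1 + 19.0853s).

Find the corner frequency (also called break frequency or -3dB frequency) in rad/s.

Corner frequency = 1/τ = 1/19.0853 = 0.052 rad/s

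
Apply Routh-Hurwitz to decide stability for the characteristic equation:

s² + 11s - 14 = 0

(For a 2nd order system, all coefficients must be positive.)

Coefficients: 1, 11, -14. c=-14 not positive, so system is unstable.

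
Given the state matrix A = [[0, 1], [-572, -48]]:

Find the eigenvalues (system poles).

det(A - λI) = λ² - (-48)λ + 572 = (λ - (-22))(λ - (-26)). Eigenvalues: -22, -26.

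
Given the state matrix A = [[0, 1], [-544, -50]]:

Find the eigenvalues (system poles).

det(A - λI) = λ² - (-50)λ + 544 = (λ - (-34))(λ - (-16)). Eigenvalues: -34, -16.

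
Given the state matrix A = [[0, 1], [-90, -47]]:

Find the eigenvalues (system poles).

det(A - λI) = λ² - (-47)λ + 90 = (λ - (-2))(λ - (-45)). Eigenvalues: -2, -45.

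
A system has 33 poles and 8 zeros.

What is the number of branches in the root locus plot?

Root locus has n branches where n = number of poles = 33.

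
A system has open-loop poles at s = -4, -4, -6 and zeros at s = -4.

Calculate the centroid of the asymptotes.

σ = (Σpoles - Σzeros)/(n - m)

σ = (Σpoles - Σzeros)/(n - m) = (-14 - (-4))/(3 - 1) = -10/2 = -5.0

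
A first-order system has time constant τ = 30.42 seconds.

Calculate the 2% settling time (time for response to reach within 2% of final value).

For first-order system, 2% settling time ≈ 4τ = 4 × 30.42 = 121.68 s.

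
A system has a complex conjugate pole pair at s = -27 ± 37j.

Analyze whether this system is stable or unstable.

Real part of poles is -27 (< 0, left half-plane). Stable.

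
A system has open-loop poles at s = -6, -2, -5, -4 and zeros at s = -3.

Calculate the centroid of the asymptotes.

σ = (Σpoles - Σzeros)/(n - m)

σ = (Σpoles - Σzeros)/(n - m) = (-17 - (-3))/(4 - 1) = -14/3 = -4.67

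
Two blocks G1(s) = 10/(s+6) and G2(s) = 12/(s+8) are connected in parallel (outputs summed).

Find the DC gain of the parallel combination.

Parallel: G_eq = G1 + G2. DC gain = G1(0) + G2(0) = 10/6 + 12/8 = 1.6667 + 1.5 = 3.1667.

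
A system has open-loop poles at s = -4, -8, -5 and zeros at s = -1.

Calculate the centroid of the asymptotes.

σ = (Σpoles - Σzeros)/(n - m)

σ = (Σpoles - Σzeros)/(n - m) = (-17 - (-1))/(3 - 1) = -16/2 = -8.0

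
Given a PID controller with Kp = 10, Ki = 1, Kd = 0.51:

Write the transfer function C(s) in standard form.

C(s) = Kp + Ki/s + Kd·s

Substituting values: C(s) = 10 + 1/s + 0.51s = (0.51s² + 10s + 1)/s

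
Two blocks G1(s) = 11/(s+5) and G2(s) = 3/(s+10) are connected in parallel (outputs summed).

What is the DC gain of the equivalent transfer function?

Parallel: G_eq = G1 + G2. DC gain = G1(0) + G2(0) = 11/5 + 3/10 = 2.2 + 0.3 = 2.5.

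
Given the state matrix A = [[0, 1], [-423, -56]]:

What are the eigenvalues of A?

det(A - λI) = λ² - (-56)λ + 423 = (λ - (-47))(λ - (-9)). Eigenvalues: -47, -9.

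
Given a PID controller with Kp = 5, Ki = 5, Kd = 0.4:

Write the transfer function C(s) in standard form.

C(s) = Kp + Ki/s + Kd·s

Substituting values: C(s) = 5 + 5/s + 0.4s = (0.4s² + 5s + 5)/s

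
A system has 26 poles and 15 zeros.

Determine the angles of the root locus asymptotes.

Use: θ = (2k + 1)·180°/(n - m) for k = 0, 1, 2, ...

n - m = 26 - 15 = 11. Angles: θk = (2k + 1)·180°/11 = 16.36°, 49.09°, 81.82°, 114.55°, 147.27°, 180°, 212.73°, 245.45°, 278.18°, 310.91°, 343.64°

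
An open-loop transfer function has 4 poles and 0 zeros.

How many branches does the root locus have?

Root locus has n branches where n = number of poles = 4.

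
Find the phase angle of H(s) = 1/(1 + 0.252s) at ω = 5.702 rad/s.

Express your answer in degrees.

Phase = -arctan(ωτ) = -arctan(5.702 × 0.252) = -55.2°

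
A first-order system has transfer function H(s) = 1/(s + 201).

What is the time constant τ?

For H(s) = 1/(s + 1/τ), the pole is at -1/τ = -201, so τ = 1/201 = 0.0050 s.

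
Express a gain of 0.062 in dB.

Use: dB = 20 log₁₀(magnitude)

dB = 20 log₁₀(0.062) = -24.2 dB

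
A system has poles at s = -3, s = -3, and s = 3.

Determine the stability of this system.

Pole(s) at s = 3 are not in the left half-plane. System is unstable.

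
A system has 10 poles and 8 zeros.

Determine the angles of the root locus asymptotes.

n - m = 10 - 8 = 2. Angles: θk = (2k + 1)·180°/2 = 90°, 270°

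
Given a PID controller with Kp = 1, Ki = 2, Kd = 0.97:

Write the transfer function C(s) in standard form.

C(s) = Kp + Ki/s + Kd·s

Substituting values: C(s) = 1 + 2/s + 0.97s = (0.97s² + s + 2)/s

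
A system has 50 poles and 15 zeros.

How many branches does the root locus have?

Root locus has n branches where n = number of poles = 50.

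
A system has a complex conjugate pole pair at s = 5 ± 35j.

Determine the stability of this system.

Real part of poles is 5 (> 0, right half-plane). Unstable.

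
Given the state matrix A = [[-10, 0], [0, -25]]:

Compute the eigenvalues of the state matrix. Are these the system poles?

For diagonal matrix, eigenvalues are diagonal entries: λ₁ = -10, λ₂ = -25. Eigenvalues of A = system poles.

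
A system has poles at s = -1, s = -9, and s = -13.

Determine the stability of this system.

All poles are in the left half-plane. System is stable.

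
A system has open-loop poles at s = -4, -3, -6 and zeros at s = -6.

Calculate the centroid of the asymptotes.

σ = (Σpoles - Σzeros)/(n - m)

σ = (Σpoles - Σzeros)/(n - m) = (-13 - (-6))/(3 - 1) = -7/2 = -3.5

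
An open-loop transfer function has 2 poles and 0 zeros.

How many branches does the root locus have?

Root locus has n branches where n = number of poles = 2.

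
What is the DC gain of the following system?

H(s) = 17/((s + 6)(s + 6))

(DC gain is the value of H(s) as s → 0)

DC gain = H(0) = 17/(6 × 6) = 17/36 = 0.4722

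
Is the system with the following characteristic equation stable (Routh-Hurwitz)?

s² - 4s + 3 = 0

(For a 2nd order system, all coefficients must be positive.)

Coefficients: 1, -4, 3. b=-4 not positive, so system is unstable.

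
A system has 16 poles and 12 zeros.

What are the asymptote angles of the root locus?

n - m = 16 - 12 = 4. Angles: θk = (2k + 1)·180°/4 = 45°, 135°, 225°, 315°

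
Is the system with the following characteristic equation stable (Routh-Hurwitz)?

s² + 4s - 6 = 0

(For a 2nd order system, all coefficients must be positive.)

Coefficients: 1, 4, -6. c=-6 not positive, so system is unstable.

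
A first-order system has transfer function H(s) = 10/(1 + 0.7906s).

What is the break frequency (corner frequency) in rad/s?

Corner frequency = 1/τ = 1/0.7906 = 1.265 rad/s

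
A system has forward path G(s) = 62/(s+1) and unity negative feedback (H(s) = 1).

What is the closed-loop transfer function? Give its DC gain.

T(s) = G/(1+GH) = [62/(s+1)] / [1 + 62/(s+1)] = 62/(s+1+62) = 62/(s+63). DC gain = 62/63 = 0.9841.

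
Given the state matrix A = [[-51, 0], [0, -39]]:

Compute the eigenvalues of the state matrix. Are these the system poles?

For diagonal matrix, eigenvalues are diagonal entries: λ₁ = -51, λ₂ = -39. Eigenvalues of A = system poles.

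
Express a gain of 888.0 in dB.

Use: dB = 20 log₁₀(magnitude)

dB = 20 log₁₀(888.0) = 59.0 dB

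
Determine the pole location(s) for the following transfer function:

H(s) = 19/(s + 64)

Pole is where denominator = 0: s + 64 = 0, so s = -64.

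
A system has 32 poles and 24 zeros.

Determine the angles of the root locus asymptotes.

n - m = 32 - 24 = 8. Angles: θk = (2k + 1)·180°/8 = 22.5°, 67.5°, 112.5°, 157.5°, 202.5°, 247.5°, 292.5°, 337.5°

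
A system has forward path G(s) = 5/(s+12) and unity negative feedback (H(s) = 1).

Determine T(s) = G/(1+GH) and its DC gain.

T(s) = G/(1+GH) = [5/(s+12)] / [1 + 5/(s+12)] = 5/(s+12+5) = 5/(s+17). DC gain = 5/17 = 0.2941.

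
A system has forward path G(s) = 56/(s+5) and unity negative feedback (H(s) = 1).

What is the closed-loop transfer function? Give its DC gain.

T(s) = G/(1+GH) = [56/(s+5)] / [1 + 56/(s+5)] = 56/(s+5+56) = 56/(s+61). DC gain = 56/61 = 0.9180.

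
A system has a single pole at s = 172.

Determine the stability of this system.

Pole at s = 172 is in the right half-plane. Unstable.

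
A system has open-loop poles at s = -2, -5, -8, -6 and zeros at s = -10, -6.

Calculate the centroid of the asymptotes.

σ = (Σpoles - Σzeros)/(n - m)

σ = (Σpoles - Σzeros)/(n - m) = (-21 - (-16))/(4 - 2) = -5/2 = -2.5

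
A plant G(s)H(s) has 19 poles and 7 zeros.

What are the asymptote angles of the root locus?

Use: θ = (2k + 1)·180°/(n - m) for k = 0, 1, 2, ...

n - m = 19 - 7 = 12. Angles: θk = (2k + 1)·180°/12 = 15°, 45°, 75°, 105°, 135°, 165°, 195°, 225°, 255°, 285°, 315°, 345°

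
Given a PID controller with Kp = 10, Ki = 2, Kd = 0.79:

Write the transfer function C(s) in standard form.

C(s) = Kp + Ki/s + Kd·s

Substituting values: C(s) = 10 + 2/s + 0.79s = (0.79s² + 10s + 2)/s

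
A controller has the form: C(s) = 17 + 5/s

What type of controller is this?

This is a Proportional-Integral (PI) controller.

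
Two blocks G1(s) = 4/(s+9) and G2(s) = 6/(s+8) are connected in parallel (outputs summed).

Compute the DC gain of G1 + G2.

Parallel: G_eq = G1 + G2. DC gain = G1(0) + G2(0) = 4/9 + 6/8 = 0.4444 + 0.75 = 1.1944.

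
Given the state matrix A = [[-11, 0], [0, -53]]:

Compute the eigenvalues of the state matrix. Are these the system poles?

For diagonal matrix, eigenvalues are diagonal entries: λ₁ = -11, λ₂ = -53. Eigenvalues of A = system poles.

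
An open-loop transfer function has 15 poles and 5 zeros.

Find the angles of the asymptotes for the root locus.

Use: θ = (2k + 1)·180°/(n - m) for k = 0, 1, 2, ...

n - m = 15 - 5 = 10. Angles: θk = (2k + 1)·180°/10 = 18°, 54°, 90°, 126°, 162°, 198°, 234°, 270°, 306°, 342°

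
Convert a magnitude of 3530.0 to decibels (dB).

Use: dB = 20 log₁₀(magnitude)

dB = 20 log₁₀(3530.0) = 71.0 dB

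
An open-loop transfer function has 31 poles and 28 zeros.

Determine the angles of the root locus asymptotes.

n - m = 31 - 28 = 3. Angles: θk = (2k + 1)·180°/3 = 60°, 180°, 300°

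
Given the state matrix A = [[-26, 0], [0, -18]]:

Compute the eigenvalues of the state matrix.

For diagonal matrix, eigenvalues are diagonal entries: λ₁ = -26, λ₂ = -18.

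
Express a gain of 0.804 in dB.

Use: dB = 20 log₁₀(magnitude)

dB = 20 log₁₀(0.804) = -1.9 dB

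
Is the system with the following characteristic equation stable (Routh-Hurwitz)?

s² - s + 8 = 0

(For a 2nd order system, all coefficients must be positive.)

Coefficients: 1, -1, 8. b=-1 not positive, so system is unstable.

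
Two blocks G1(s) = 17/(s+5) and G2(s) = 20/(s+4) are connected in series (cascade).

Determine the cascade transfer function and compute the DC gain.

Series: multiply transfer functions. G_eq = 17/(s+5) × 20/(s+4) = 340/((s+5)(s+4)). DC gain = 340/(5×4) = 17.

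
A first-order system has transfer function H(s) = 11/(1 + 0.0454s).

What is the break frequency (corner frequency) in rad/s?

Corner frequency = 1/τ = 1/0.0454 = 22.026 rad/s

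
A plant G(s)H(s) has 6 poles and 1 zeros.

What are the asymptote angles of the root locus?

n - m = 6 - 1 = 5. Angles: θk = (2k + 1)·180°/5 = 36°, 108°, 180°, 252°, 324°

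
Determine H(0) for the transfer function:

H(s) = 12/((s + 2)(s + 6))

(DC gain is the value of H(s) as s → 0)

DC gain = H(0) = 12/(2 × 6) = 12/12 = 1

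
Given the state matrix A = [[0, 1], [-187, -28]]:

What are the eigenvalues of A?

det(A - λI) = λ² - (-28)λ + 187 = (λ - (-17))(λ - (-11)). Eigenvalues: -17, -11.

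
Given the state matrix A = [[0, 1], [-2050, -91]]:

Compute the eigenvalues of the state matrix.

det(A - λI) = λ² - (-91)λ + 2050 = (λ - (-50))(λ - (-41)). Eigenvalues: -50, -41.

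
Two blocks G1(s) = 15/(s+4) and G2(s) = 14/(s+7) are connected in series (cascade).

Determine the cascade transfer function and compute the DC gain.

Series: multiply transfer functions. G_eq = 15/(s+4) × 14/(s+7) = 210/((s+4)(s+7)). DC gain = 210/(4×7) = 7.5.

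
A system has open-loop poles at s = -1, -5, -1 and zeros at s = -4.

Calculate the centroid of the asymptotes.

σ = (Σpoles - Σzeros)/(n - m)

σ = (Σpoles - Σzeros)/(n - m) = (-7 - (-4))/(3 - 1) = -3/2 = -1.5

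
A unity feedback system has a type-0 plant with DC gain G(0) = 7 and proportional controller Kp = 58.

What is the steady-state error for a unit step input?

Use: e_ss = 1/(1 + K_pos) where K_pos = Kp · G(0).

K_pos = Kp · G(0) = 58 × 7 = 406. e_ss = 1/(1 + 406) = 0.0025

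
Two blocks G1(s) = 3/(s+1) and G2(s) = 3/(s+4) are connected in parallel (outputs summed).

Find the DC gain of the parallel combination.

Parallel: G_eq = G1 + G2. DC gain = G1(0) + G2(0) = 3/1 + 3/4 = 3 + 0.75 = 3.75.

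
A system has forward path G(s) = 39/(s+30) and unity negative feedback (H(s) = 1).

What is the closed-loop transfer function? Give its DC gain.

T(s) = G/(1+GH) = [39/(s+30)] / [1 + 39/(s+30)] = 39/(s+30+39) = 39/(s+69). DC gain = 39/69 = 0.5652.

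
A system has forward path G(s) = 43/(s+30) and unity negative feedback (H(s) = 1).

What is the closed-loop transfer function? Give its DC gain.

T(s) = G/(1+GH) = [43/(s+30)] / [1 + 43/(s+30)] = 43/(s+30+43) = 43/(s+73). DC gain = 43/73 = 0.5890.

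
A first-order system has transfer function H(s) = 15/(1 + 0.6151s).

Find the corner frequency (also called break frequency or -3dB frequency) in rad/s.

Corner frequency = 1/τ = 1/0.6151 = 1.626 rad/s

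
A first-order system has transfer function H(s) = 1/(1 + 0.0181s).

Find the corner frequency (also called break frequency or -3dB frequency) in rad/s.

Corner frequency = 1/τ = 1/0.0181 = 55.249 rad/s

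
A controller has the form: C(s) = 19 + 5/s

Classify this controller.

This is a Proportional-Integral (PI) controller.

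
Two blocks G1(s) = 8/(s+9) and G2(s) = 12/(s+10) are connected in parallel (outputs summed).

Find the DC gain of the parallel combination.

Parallel: G_eq = G1 + G2. DC gain = G1(0) + G2(0) = 8/9 + 12/10 = 0.8889 + 1.2 = 2.0889.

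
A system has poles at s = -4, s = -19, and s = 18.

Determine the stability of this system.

Pole(s) at s = 18 are not in the left half-plane. System is unstable.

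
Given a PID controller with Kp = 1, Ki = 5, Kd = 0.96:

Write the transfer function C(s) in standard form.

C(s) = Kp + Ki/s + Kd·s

Substituting values: C(s) = 1 + 5/s + 0.96s = (0.96s² + s + 5)/s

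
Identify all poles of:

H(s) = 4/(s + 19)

Pole is where denominator = 0: s + 19 = 0, so s = -19.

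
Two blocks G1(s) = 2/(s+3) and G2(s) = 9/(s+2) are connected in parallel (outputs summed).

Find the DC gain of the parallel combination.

Parallel: G_eq = G1 + G2. DC gain = G1(0) + G2(0) = 2/3 + 9/2 = 0.6667 + 4.5 = 5.1667.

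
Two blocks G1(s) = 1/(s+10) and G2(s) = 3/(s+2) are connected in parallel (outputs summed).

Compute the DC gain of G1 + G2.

Parallel: G_eq = G1 + G2. DC gain = G1(0) + G2(0) = 1/10 + 3/2 = 0.1 + 1.5 = 1.6.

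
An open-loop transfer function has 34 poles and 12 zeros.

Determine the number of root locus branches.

Root locus has n branches where n = number of poles = 34.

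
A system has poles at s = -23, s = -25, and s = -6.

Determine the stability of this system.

All poles are in the left half-plane. System is stable.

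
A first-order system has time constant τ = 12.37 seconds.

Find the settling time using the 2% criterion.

For first-order system, 2% settling time ≈ 4τ = 4 × 12.37 = 49.48 s.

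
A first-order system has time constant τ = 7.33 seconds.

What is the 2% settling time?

For first-order system, 2% settling time ≈ 4τ = 4 × 7.33 = 29.32 s.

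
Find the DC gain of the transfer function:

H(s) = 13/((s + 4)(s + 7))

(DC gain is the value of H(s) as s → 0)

DC gain = H(0) = 13/(4 × 7) = 13/28 = 0.4643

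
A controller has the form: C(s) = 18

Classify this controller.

This is a Proportional (P) controller.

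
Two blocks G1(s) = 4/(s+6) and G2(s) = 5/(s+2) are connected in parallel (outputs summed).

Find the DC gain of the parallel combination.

Parallel: G_eq = G1 + G2. DC gain = G1(0) + G2(0) = 4/6 + 5/2 = 0.6667 + 2.5 = 3.1667.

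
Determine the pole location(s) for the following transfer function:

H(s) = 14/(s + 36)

Pole is where denominator = 0: s + 36 = 0, so s = -36.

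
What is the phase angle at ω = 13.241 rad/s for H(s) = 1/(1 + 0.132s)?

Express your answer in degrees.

Phase = -arctan(ωτ) = -arctan(13.241 × 0.132) = -60.2°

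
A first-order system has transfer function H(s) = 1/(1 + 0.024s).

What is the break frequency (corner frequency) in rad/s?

Corner frequency = 1/τ = 1/0.024 = 41.667 rad/s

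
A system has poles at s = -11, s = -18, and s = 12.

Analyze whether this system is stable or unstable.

Pole(s) at s = 12 are not in the left half-plane. System is unstable.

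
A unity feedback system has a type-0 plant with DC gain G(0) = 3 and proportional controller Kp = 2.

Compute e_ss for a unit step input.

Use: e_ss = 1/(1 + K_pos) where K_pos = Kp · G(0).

K_pos = Kp · G(0) = 2 × 3 = 6. e_ss = 1/(1 + 6) = 0.1429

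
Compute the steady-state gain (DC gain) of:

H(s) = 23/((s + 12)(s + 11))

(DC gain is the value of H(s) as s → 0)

DC gain = H(0) = 23/(12 × 11) = 23/132 = 0.1742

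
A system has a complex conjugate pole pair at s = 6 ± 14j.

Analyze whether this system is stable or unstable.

Real part of poles is 6 (> 0, right half-plane). Unstable.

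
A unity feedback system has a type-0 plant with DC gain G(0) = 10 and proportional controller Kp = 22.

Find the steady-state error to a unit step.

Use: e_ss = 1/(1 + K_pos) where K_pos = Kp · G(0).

K_pos = Kp · G(0) = 22 × 10 = 220. e_ss = 1/(1 + 220) = 0.0045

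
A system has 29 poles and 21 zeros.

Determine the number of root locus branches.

Root locus has n branches where n = number of poles = 29.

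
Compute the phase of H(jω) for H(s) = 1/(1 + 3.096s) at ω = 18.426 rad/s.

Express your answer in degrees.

Phase = -arctan(ωτ) = -arctan(18.426 × 3.096) = -89.0°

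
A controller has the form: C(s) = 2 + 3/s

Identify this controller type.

This is a Proportional-Integral (PI) controller.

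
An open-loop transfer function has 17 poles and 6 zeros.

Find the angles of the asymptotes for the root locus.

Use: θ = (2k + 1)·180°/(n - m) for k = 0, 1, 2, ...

n - m = 17 - 6 = 11. Angles: θk = (2k + 1)·180°/11 = 16.36°, 49.09°, 81.82°, 114.55°, 147.27°, 180°, 212.73°, 245.45°, 278.18°, 310.91°, 343.64°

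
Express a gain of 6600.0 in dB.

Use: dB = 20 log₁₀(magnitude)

dB = 20 log₁₀(6600.0) = 76.4 dB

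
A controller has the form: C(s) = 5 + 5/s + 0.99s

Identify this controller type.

This is a Proportional-Integral-Derivative (PID) controller.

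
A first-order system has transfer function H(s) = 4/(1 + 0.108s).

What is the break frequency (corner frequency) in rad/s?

Corner frequency = 1/τ = 1/0.108 = 9.259 rad/s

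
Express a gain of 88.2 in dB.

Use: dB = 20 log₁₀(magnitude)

dB = 20 log₁₀(88.2) = 38.9 dB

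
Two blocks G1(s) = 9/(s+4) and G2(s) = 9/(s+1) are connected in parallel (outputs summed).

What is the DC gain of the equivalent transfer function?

Parallel: G_eq = G1 + G2. DC gain = G1(0) + G2(0) = 9/4 + 9/1 = 2.25 + 9 = 11.25.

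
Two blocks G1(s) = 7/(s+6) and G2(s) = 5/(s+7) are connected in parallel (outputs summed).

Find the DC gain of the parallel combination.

Parallel: G_eq = G1 + G2. DC gain = G1(0) + G2(0) = 7/6 + 5/7 = 1.1667 + 0.7143 = 1.8810.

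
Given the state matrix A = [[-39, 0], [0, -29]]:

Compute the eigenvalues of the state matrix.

For diagonal matrix, eigenvalues are diagonal entries: λ₁ = -39, λ₂ = -29.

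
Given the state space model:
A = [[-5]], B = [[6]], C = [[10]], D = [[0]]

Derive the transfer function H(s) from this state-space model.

(sI - A)⁻¹ = 1/(s + 5). H(s) = 10 × 6/(s + 5) + 0 = 60/(s + 5).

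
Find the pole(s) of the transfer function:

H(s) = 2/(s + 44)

Pole is where denominator = 0: s + 44 = 0, so s = -44.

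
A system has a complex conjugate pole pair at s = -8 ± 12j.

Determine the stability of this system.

Real part of poles is -8 (< 0, left half-plane). Stable.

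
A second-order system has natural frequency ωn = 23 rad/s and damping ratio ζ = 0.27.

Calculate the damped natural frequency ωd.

ωd = ωn√(1 - ζ²) = 23√(1 - 0.27²) = 22.15 rad/s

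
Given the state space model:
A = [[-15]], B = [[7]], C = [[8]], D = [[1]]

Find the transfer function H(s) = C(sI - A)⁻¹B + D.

(sI - A)⁻¹ = 1/(s + 15). H(s) = 8×7/(s + 15) + 1 = (s + 71)/(s + 15).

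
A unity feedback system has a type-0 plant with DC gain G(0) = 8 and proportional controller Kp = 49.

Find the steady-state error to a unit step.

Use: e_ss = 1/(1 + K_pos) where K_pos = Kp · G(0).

K_pos = Kp · G(0) = 49 × 8 = 392. e_ss = 1/(1 + 392) = 0.0025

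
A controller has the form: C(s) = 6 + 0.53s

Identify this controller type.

This is a Proportional-Derivative (PD) controller.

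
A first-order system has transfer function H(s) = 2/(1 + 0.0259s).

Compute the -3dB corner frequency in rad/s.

Corner frequency = 1/τ = 1/0.0259 = 38.61 rad/s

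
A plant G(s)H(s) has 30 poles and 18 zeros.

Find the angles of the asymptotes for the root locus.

n - m = 30 - 18 = 12. Angles: θk = (2k + 1)·180°/12 = 15°, 45°, 75°, 105°, 135°, 165°, 195°, 225°, 255°, 285°, 315°, 345°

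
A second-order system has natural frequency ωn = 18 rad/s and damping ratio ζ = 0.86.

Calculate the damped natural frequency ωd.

ωd = ωn√(1 - ζ²) = 18√(1 - 0.86²) = 9.19 rad/s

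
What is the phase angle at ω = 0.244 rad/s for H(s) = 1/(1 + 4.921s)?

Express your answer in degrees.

Phase = -arctan(ωτ) = -arctan(0.244 × 4.921) = -50.2°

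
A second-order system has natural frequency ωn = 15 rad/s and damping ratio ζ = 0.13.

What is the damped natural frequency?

ωd = ωn√(1 - ζ²) = 15√(1 - 0.13²) = 14.87 rad/s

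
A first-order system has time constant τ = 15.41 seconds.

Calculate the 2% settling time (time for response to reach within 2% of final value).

For first-order system, 2% settling time ≈ 4τ = 4 × 15.41 = 61.64 s.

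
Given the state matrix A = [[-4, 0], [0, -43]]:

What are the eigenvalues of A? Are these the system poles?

For diagonal matrix, eigenvalues are diagonal entries: λ₁ = -4, λ₂ = -43. Eigenvalues of A = system poles.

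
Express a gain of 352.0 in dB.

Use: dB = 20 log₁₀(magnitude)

dB = 20 log₁₀(352.0) = 50.9 dB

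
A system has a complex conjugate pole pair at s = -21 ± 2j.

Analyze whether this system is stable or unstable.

Real part of poles is -21 (< 0, left half-plane). Stable.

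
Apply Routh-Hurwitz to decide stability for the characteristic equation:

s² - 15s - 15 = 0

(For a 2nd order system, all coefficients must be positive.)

Coefficients: 1, -15, -15. b=-15, c=-15 not positive, so system is unstable.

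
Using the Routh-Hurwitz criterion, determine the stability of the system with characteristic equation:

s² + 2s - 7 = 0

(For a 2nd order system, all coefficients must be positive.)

Coefficients: 1, 2, -7. c=-7 not positive, so system is unstable.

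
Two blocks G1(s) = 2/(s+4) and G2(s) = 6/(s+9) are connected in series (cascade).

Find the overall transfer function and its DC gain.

Series: multiply transfer functions. G_eq = 2/(s+4) × 6/(s+9) = 12/((s+4)(s+9)). DC gain = 12/(4×9) = 0.3333.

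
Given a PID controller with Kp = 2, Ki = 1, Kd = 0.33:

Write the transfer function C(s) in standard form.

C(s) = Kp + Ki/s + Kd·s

Substituting values: C(s) = 2 + 1/s + 0.33s = (0.33s² + 2s + 1)/s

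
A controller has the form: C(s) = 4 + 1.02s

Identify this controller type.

This is a Proportional-Derivative (PD) controller.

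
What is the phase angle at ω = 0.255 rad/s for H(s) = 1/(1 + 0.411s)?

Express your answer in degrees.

Phase = -arctan(ωτ) = -arctan(0.255 × 0.411) = -6.0°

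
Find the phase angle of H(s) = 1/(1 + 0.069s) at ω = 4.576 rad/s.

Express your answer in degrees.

Phase = -arctan(ωτ) = -arctan(4.576 × 0.069) = -17.5°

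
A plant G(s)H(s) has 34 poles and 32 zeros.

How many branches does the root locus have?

Root locus has n branches where n = number of poles = 34.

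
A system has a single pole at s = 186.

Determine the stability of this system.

Pole at s = 186 is in the right half-plane. Unstable.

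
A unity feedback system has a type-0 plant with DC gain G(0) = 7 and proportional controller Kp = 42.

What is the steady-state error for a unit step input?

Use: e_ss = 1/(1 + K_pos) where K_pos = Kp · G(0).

K_pos = Kp · G(0) = 42 × 7 = 294. e_ss = 1/(1 + 294) = 0.0034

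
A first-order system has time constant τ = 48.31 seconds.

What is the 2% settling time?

For first-order system, 2% settling time ≈ 4τ = 4 × 48.31 = 193.24 s.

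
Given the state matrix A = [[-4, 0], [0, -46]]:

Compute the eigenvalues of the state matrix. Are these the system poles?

For diagonal matrix, eigenvalues are diagonal entries: λ₁ = -4, λ₂ = -46. Eigenvalues of A = system poles.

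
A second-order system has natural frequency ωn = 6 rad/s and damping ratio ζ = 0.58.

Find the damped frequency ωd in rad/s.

ωd = ωn√(1 - ζ²) = 6√(1 - 0.58²) = 4.89 rad/s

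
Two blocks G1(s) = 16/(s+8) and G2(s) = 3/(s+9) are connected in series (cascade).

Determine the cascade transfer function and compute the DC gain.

Series: multiply transfer functions. G_eq = 16/(s+8) × 3/(s+9) = 48/((s+8)(s+9)). DC gain = 48/(8×9) = 0.6667.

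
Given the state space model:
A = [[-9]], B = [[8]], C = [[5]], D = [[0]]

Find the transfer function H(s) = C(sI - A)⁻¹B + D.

(sI - A)⁻¹ = 1/(s + 9). H(s) = 5 × 8/(s + 9) + 0 = 40/(s + 9).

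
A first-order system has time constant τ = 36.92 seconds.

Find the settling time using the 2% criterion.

For first-order system, 2% settling time ≈ 4τ = 4 × 36.92 = 147.68 s.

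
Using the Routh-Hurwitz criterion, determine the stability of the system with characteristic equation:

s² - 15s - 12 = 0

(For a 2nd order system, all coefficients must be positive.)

Coefficients: 1, -15, -12. b=-15, c=-12 not positive, so system is unstable.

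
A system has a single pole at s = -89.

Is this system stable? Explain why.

Pole at s = -89 is in the left half-plane. Stable.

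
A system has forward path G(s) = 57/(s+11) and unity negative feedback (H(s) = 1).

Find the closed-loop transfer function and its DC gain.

T(s) = G/(1+GH) = [57/(s+11)] / [1 + 57/(s+11)] = 57/(s+11+57) = 57/(s+68). DC gain = 57/68 = 0.8382.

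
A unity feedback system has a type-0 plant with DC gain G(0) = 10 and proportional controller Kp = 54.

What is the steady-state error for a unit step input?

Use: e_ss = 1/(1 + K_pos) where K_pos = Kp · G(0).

K_pos = Kp · G(0) = 54 × 10 = 540. e_ss = 1/(1 + 540) = 0.0018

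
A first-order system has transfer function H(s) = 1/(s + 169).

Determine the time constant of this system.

For H(s) = 1/(s + 1/τ), the pole is at -1/τ = -169, so τ = 1/169 = 0.0059 s.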